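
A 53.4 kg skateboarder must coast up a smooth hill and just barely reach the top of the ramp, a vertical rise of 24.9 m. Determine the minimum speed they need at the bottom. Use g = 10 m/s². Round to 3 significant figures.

v = 22.3 m/s

At the top they are momentarily at rest, so all KE converts to PE: ½mv² = mgh
v = √(2gh) = √(2 × 10 × 24.9) = 22.32 m/s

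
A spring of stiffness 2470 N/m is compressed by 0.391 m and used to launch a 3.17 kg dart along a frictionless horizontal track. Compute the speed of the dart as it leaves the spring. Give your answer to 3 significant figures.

The dart leaves the spring when the spring is at natural length, so ½kx² = ½mv²
v = x√(k/m) = 0.391 × √(2470/3.17) = 10.91 m/s

v = 10.9 m/s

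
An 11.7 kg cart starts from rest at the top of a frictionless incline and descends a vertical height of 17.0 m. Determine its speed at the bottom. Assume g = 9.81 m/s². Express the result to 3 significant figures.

v = 18.3 m/s

By conservation of mechanical energy, mgh = ½mv²
v = √(2gh) = √(2 × 9.81 × 17.0) = √333.54 = 18.26 m/s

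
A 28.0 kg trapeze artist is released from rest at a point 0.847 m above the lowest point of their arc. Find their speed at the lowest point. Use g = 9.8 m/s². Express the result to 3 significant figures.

Mechanical energy is conserved (no friction): mgh = ½mv²
The mass cancels from both sides.
v = √(2gh) = √(2 × 9.8 × 0.847) = √16.601 = 4.074 m/s

v = 4.07 m/s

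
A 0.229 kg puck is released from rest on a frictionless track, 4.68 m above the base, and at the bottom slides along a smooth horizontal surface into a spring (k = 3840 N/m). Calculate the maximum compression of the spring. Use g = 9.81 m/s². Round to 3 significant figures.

x = 0.0740 m

Gravitational PE at the top equals spring PE at max compression: mgh = ½kx²
x = √(2mgh/k) = √(2 × 0.229 × 9.81 × 4.68 / 3840) = 0.07400 m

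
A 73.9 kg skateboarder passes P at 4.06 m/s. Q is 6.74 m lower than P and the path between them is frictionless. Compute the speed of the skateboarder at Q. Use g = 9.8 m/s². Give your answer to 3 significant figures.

v = 12.2 m/s

Equating total energy at the two states: ½mv₀² + mgh = ½mv²
The mass cancels from both sides.
v² = v₀² + 2gh = (4.06)² + 2(9.8)(6.74) = 148.59
v = √148.59 = 12.19 m/s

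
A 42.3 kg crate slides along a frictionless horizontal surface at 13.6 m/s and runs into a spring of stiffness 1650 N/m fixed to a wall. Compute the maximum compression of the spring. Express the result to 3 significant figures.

At max compression the crate is momentarily at rest: ½mv² = ½kx²
x = v√(m/k) = 13.6 × √(42.3/1650) = 2.178 m

x = 2.18 m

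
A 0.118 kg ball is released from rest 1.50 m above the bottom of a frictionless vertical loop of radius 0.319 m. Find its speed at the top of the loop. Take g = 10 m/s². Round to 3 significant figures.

v = 4.15 m/s

Energy conservation: mgh = ½mv_top² + mg(2r)
v_top² = 2g(h − 2r) = 2(10)(1.50 − 0.6380) = 17.24
v_top = 4.152 m/s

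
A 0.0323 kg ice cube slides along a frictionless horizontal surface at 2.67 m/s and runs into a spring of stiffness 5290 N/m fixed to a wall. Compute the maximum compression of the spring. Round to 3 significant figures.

x = 0.00660 m

All KE is stored as spring PE at maximum compression: ½mv² = ½kx²
x = v√(m/k) = 2.67 × √(0.0323/5290) = 0.006598 m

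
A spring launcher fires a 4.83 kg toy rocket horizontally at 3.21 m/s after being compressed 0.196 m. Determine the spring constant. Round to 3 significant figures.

Spring PE at full compression equals KE at release: ½kx² = ½mv²
k = mv²/x² = (4.83)(3.21)²/(0.196)² = 1296 N/m

k = 1300 N/m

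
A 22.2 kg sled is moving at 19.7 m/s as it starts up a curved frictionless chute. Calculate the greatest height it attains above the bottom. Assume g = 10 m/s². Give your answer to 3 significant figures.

Setting KE at the bottom equal to PE gained: ½mv² = mgh
h = v²/(2g) = 19.7²/(2 × 10) = 19.40 m

h = 19.4 m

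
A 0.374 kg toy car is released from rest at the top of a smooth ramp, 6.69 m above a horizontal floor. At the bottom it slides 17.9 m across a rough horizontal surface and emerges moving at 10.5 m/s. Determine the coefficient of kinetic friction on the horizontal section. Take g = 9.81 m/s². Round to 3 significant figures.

μ_k = 0.0598

Applying the work–energy principle:
mgh = ½mv² + μ_k m g d
mgh = 24.545 J; ½mv² = 20.617 J
W_f = 24.545 − 20.617 = 3.928 J
μ_k = W_f/(mg·d) = 3.928/(3.669 × 17.9) = 0.05982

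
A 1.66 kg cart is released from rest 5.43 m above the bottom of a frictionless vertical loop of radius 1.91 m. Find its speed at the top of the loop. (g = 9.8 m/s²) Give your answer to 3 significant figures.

Energy conservation: mgh = ½mv_top² + mg(2r)
v_top² = 2g(h − 2r) = 2(9.8)(5.43 − 3.820) = 31.56
v_top = 5.617 m/s

v = 5.62 m/s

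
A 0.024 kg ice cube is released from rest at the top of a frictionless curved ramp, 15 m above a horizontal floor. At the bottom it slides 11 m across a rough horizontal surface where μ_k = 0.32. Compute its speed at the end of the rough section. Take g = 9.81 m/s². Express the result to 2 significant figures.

v = 15 m/s

Energy bookkeeping (friction removes W_f = μ_k N d):
mgh = ½mv² + μ_k m g d
W_f = μ_k mg d = (0.32)(0.024)(9.81)(11) = 0.8287 J
½mv² = mgh − W_f = 3.5316 − 0.8287 = 2.7029 J
v = √(2 × 2.7029/0.024) = 15.01 m/s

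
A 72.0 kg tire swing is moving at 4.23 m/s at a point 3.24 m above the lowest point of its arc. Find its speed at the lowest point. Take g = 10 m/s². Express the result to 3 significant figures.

Energy conservation between the two points: ½mv₀² + mgh = ½mv²
The mass cancels from both sides.
v² = v₀² + 2gh = (4.23)² + 2(10)(3.24) = 82.693
v = √82.693 = 9.094 m/s

v = 9.09 m/s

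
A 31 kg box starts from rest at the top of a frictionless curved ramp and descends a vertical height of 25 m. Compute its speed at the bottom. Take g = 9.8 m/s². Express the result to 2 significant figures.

v = 22 m/s

Equating total energy at the two states: mgh = ½mv²
v = √(2gh) = √(2 × 9.8 × 25) = √490.00 = 22.14 m/s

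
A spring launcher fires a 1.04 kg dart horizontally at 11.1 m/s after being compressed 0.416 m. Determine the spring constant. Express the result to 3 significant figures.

½kx² = ½mv²
k = mv²/x² = (1.04)(11.1)²/(0.416)² = 740.4 N/m

k = 740 N/m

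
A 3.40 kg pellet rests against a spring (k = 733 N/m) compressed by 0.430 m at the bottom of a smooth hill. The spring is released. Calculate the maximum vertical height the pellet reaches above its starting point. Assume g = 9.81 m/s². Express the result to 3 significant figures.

h = 2.03 m

All spring PE becomes gravitational PE at the highest point: ½kx² = mgh
h = kx²/(2mg) = (733)(0.430)²/(2 × 3.40 × 9.81) = 2.032 m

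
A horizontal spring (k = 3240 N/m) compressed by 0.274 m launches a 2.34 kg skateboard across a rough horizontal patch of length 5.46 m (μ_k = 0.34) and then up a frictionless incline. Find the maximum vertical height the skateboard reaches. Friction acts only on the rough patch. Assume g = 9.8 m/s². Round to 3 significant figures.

Spring energy: E₀ = ½kx² = ½(3240)(0.274)² = 121.62 J
Friction: W_f = μ_k mg d = (0.34)(2.34)(9.8)(5.46) = 42.57 J
Energy at base of ramp: E = 121.62 − 42.57 = 79.052 J
At max height all remaining energy is PE: mgh = E ⇒ h = E/(mg) = 79.052/(2.34 × 9.8) = 3.447 m

h = 3.45 m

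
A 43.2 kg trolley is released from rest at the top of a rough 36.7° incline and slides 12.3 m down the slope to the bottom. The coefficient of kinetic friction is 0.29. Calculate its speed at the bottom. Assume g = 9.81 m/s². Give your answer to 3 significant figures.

v = 9.39 m/s

Taking the bottom as reference, mgh = ½mv² + μ_k N L with h = L sinθ, N = mg cosθ:
mgh = mgL sinθ = (43.2)(9.81)(12.3)sin36.7° = 3115.2 J
W_f = μ_k mg cosθ · L = (0.29)(43.2)(9.81)cos36.7°·12.3 = 1212 J
½mv² = 3115.2 − 1212 = 1903.2 J
v = √(2 × 1903.2/43.2) = 9.387 m/s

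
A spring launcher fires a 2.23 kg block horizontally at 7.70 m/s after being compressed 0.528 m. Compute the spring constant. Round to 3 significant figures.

k = 474 N/m

Energy stored in the spring equals the launch KE: ½kx² = ½mv²
k = mv²/x² = (2.23)(7.70)²/(0.528)² = 474.3 N/m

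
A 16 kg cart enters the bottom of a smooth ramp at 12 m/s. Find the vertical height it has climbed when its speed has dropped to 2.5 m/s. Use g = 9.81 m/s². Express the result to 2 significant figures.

h = 7.0 m

Energy balance between the two points: ½mv₁² = ½mv₂² + mgh
h = (v₁² − v₂²)/(2g) = (12² − 2.5²)/(2 × 9.81) = 7.021 m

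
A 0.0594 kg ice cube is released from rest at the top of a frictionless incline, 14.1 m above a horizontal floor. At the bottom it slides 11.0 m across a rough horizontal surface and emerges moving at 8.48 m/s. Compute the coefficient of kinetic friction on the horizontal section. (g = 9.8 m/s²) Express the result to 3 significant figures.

μ_k = 0.948

Energy bookkeeping (friction removes W_f = μ_k N d):
mgh = ½mv² + μ_k m g d
mgh = 8.2079 J; ½mv² = 2.1357 J
W_f = 8.2079 − 2.1357 = 6.072 J
μ_k = W_f/(mg·d) = 6.072/(0.5821 × 11.0) = 0.9483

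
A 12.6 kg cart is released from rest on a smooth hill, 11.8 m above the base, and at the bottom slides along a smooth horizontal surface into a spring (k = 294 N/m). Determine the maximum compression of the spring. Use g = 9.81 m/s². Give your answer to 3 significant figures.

x = 3.15 m

At max compression the cart is momentarily at rest: mgh = ½kx²
x = √(2mgh/k) = √(2 × 12.6 × 9.81 × 11.8 / 294) = 3.150 m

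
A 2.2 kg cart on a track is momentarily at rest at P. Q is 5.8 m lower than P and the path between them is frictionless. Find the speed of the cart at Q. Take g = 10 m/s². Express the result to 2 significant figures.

Equating total energy at the two states: mgh = ½mv²
v = √(2gh) = √(2 × 10 × 5.8) = √116.00 = 10.77 m/s

v = 11 m/s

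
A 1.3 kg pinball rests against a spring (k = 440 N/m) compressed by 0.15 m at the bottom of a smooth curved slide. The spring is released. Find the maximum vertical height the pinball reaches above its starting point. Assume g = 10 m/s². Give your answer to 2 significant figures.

h = 0.38 m

At maximum height the pinball is at rest, so ½kx² = mgh
h = kx²/(2mg) = (440)(0.15)²/(2 × 1.3 × 10) = 0.3808 m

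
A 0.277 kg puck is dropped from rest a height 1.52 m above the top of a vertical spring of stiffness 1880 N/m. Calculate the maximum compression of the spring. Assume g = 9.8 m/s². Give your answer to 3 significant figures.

x = 0.0677 m

Measuring PE from the top of the relaxed spring, at max compression the puck has dropped H + x with zero KE, so:
mg(H + x) = ½kx²
½(1880)x² − (0.277)(9.8)x − (0.277)(9.8)(1.52) = 0
940.0x² − 2.715x − 4.126 = 0
x = [2.715 + √(7.369 + 15514)]/(2 × 940.0) = 0.06771 m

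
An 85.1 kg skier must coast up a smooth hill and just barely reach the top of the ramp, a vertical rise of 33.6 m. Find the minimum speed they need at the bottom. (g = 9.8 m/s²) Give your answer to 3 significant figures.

At the top they are momentarily at rest, so all KE converts to PE: ½mv² = mgh
v = √(2gh) = √(2 × 9.8 × 33.6) = 25.66 m/s

v = 25.7 m/s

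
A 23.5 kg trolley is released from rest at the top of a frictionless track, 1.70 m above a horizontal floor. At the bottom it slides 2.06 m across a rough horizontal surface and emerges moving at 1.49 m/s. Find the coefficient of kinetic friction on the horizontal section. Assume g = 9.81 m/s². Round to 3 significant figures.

μ_k = 0.770

Energy at the top = energy at the end + work done against friction:
mgh = ½mv² + μ_k m g d
mgh = 391.91 J; ½mv² = 26.086 J
W_f = 391.91 − 26.086 = 365.8 J
μ_k = W_f/(mg·d) = 365.8/(230.5 × 2.06) = 0.7703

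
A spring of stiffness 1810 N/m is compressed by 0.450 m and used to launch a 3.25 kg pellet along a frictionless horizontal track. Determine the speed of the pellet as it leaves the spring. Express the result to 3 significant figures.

Spring PE converts entirely to kinetic energy: ½kx² = ½mv²
v = x√(k/m) = 0.450 × √(1810/3.25) = 10.62 m/s

v = 10.6 m/s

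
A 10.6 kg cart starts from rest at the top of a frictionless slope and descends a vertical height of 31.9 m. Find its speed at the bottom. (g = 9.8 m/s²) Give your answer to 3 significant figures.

v = 25.0 m/s

Equating total energy at the two states: mgh = ½mv²
The mass cancels from both sides.
v = √(2gh) = √(2 × 9.8 × 31.9) = √625.24 = 25.00 m/s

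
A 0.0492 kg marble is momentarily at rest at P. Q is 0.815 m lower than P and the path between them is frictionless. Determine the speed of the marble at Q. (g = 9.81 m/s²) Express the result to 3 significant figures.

v = 4.00 m/s

By conservation of mechanical energy, mgh = ½mv²
v = √(2gh) = √(2 × 9.81 × 0.815) = √15.990 = 3.999 m/s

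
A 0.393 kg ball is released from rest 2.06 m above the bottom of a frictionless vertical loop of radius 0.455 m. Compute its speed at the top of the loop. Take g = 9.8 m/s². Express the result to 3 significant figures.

Energy conservation: mgh = ½mv_top² + mg(2r)
v_top² = 2g(h − 2r) = 2(9.8)(2.06 − 0.9100) = 22.54
v_top = 4.748 m/s

v = 4.75 m/s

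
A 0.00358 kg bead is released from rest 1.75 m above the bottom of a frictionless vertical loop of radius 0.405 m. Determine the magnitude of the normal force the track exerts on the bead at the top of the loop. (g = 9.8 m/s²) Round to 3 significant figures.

N = 0.128 N

Energy from release to top (height 2r): mgh = ½mv_top² + mg(2r)
v_top² = 2g(h − 2r) = 2(9.8)(1.75 − 0.8100) = 18.424 m²/s²
At the top, both N and weight point toward the centre: N + mg = mv_top²/r
N = m(v_top²/r − g) = 0.00358(18.424/0.405 − 9.8) = 0.1278 N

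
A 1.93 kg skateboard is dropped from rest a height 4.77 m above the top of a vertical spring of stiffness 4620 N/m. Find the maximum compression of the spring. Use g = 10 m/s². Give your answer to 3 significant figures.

x = 0.204 m

Take the reference level at the top of the uncompressed spring. At max compression the skateboard has fallen H + x and is momentarily at rest:
mg(H + x) = ½kx²
½(4620)x² − (1.93)(10)x − (1.93)(10)(4.77) = 0
2310x² − 19.30x − 92.06 = 0
x = [19.30 + √(372.5 + 850644)]/(2 × 2310) = 0.2039 m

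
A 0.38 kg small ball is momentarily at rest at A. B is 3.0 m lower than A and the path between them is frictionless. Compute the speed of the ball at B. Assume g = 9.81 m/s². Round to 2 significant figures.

v = 7.7 m/s

Mechanical energy is conserved (no friction): mgh = ½mv²
v = √(2gh) = √(2 × 9.81 × 3.0) = √58.860 = 7.672 m/s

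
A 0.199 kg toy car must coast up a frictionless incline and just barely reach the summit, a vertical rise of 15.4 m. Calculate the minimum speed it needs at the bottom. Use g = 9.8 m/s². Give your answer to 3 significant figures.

At the top it is momentarily at rest, so all KE converts to PE: ½mv² = mgh
v = √(2gh) = √(2 × 9.8 × 15.4) = 17.37 m/s

v = 17.4 m/s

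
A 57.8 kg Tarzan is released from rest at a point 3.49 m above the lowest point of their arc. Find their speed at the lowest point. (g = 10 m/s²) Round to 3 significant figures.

v = 8.35 m/s

Equating total energy at the two states: mgh = ½mv²
v = √(2gh) = √(2 × 10 × 3.49) = √69.800 = 8.355 m/s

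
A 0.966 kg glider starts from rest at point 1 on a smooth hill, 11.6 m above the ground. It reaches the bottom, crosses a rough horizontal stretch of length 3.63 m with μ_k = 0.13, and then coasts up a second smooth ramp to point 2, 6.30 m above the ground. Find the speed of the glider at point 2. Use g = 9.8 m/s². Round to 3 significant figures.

v = 9.73 m/s

Energy at 1: mgh₁ = (0.966)(9.8)(11.6) = 109.81 J
Friction loss: W_f = μ_k mg d = 4.467 J
At 2: ½mv² + mgh₂ = mgh₁ − W_f
½mv² = 109.81 − 4.467 − 59.641 = 45.707 J
v = √(2 × 45.707/0.966) = 9.728 m/s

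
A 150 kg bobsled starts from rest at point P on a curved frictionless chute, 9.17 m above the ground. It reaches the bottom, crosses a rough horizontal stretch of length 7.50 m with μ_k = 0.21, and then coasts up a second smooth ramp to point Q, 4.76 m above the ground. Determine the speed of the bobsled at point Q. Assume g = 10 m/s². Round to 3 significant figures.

v = 7.53 m/s

Energy at P: mgh₁ = (150)(10)(9.17) = 13755 J
Friction loss: W_f = μ_k mg d = 2362 J
At Q: ½mv² + mgh₂ = mgh₁ − W_f
½mv² = 13755 − 2362 − 7140.0 = 4252.5 J
v = √(2 × 4252.5/150) = 7.530 m/s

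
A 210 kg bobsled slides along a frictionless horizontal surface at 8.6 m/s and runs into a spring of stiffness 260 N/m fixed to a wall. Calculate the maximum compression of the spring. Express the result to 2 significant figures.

All KE is stored as spring PE at maximum compression: ½mv² = ½kx²
x = v√(m/k) = 8.6 × √(210/260) = 7.729 m

x = 7.7 m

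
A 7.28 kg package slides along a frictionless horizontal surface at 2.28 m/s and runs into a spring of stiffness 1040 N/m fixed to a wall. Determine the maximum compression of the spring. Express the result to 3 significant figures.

All KE is stored as spring PE at maximum compression: ½mv² = ½kx²
x = v√(m/k) = 2.28 × √(7.28/1040) = 0.1908 m

x = 0.191 m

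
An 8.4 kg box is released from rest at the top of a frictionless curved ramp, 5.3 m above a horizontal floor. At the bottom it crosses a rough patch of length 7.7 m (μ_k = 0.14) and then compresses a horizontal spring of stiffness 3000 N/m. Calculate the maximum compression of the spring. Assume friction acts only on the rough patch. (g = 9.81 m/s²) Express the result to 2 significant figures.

Initial energy: E₁ = mgh = (8.4)(9.81)(5.3) = 436.74 J
Friction removes W_f = μ_k mg d = (0.14)(8.4)(9.81)(7.7) = 88.83 J
Energy reaching the spring: E = 436.74 − 88.83 = 347.91 J
At max compression ½kx² = E ⇒ x = √(2E/k) = √(2 × 347.91/3000) = 0.4816 m

x = 0.48 m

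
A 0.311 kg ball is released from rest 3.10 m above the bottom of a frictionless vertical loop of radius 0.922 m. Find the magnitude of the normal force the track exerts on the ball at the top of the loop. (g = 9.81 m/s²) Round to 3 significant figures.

N = 5.26 N

Energy from release to top (height 2r): mgh = ½mv_top² + mg(2r)
v_top² = 2g(h − 2r) = 2(9.81)(3.10 − 1.844) = 24.643 m²/s²
At the top, both N and weight point toward the centre: N + mg = mv_top²/r
N = m(v_top²/r − g) = 0.311(24.643/0.922 − 9.81) = 5.261 N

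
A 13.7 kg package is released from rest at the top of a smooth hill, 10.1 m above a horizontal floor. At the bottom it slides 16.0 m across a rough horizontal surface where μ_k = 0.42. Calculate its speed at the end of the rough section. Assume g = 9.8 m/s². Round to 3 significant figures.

v = 8.14 m/s

Energy bookkeeping (friction removes W_f = μ_k N d):
mgh = ½mv² + μ_k m g d
W_f = μ_k mg d = (0.42)(13.7)(9.8)(16.0) = 902.2 J
½mv² = mgh − W_f = 1356.0 − 902.2 = 453.80 J
v = √(2 × 453.80/13.7) = 8.139 m/s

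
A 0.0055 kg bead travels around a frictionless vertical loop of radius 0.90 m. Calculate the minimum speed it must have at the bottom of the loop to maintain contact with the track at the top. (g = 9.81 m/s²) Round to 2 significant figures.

v = 6.6 m/s

At the top: mg = mv_top²/r ⇒ v_top² = gr = 8.829 m²/s²
Energy from bottom to top (height 2r): ½mv_bot² = ½mv_top² + mg(2r)
v_bot² = gr + 4gr = 5gr = 44.15
v_bot = √(5gr) = 6.644 m/s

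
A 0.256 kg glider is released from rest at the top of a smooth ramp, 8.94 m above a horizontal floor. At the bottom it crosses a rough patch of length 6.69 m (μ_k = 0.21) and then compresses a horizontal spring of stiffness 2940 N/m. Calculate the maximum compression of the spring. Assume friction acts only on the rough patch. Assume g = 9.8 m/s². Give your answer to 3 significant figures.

x = 0.113 m

Initial energy: E₁ = mgh = (0.256)(9.8)(8.94) = 22.429 J
Friction removes W_f = μ_k mg d = (0.21)(0.256)(9.8)(6.69) = 3.525 J
Energy reaching the spring: E = 22.429 − 3.525 = 18.904 J
At max compression ½kx² = E ⇒ x = √(2E/k) = √(2 × 18.904/2940) = 0.1134 m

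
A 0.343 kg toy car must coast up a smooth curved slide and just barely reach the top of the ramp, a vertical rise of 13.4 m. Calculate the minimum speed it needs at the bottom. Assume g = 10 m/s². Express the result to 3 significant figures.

v = 16.4 m/s

At the top it is momentarily at rest, so all KE converts to PE: ½mv² = mgh
v = √(2gh) = √(2 × 10 × 13.4) = 16.37 m/s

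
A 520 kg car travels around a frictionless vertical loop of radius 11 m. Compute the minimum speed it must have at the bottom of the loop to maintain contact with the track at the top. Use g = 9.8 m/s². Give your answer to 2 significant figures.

v = 23 m/s

At the top: mg = mv_top²/r ⇒ v_top² = gr = 107.8 m²/s²
Energy from bottom to top (height 2r): ½mv_bot² = ½mv_top² + mg(2r)
v_bot² = gr + 4gr = 5gr = 539.0
v_bot = √(5gr) = 23.22 m/s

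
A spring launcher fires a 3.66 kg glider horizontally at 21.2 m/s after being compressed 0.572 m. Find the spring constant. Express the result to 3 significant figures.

½kx² = ½mv²
k = mv²/x² = (3.66)(21.2)²/(0.572)² = 5028 N/m

k = 5030 N/m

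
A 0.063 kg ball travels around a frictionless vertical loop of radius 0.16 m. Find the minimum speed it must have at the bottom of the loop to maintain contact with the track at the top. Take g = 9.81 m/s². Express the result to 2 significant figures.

At the top: mg = mv_top²/r ⇒ v_top² = gr = 1.570 m²/s²
Energy from bottom to top (height 2r): ½mv_bot² = ½mv_top² + mg(2r)
v_bot² = gr + 4gr = 5gr = 7.848
v_bot = √(5gr) = 2.801 m/s

v = 2.8 m/s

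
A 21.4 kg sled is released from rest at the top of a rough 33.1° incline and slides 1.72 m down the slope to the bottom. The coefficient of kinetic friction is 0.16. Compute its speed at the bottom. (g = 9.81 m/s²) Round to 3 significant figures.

v = 3.73 m/s

Energy: mgh = ½mv² + W_f, with h = L sinθ and W_f = μ_k (mg cosθ) L
mgh = mgL sinθ = (21.4)(9.81)(1.72)sin33.1° = 197.19 J
W_f = μ_k mg cosθ · L = (0.16)(21.4)(9.81)cos33.1°·1.72 = 48.40 J
½mv² = 197.19 − 48.40 = 148.79 J
v = √(2 × 148.79/21.4) = 3.729 m/s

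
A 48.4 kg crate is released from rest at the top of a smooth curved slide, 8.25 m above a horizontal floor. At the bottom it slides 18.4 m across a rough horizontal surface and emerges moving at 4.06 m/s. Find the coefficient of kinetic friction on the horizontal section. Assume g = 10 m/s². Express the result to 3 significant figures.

Energy bookkeeping (friction removes W_f = μ_k N d):
mgh = ½mv² + μ_k m g d
mgh = 3993.0 J; ½mv² = 398.90 J
W_f = 3993.0 − 398.90 = 3594 J
μ_k = W_f/(mg·d) = 3594/(484.0 × 18.4) = 0.4036

μ_k = 0.404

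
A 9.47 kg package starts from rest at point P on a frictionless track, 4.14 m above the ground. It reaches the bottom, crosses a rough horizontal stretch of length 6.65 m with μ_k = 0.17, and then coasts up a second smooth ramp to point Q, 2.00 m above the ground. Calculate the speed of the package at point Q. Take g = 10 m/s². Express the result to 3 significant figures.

v = 4.49 m/s

Energy at P: mgh₁ = (9.47)(10)(4.14) = 392.06 J
Friction loss: W_f = μ_k mg d = 107.1 J
At Q: ½mv² + mgh₂ = mgh₁ − W_f
½mv² = 392.06 − 107.1 − 189.40 = 95.600 J
v = √(2 × 95.600/9.47) = 4.493 m/s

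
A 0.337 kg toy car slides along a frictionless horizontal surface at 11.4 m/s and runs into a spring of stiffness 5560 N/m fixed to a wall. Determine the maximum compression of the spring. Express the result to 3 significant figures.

x = 0.0888 m

At max compression the car is momentarily at rest: ½mv² = ½kx²
x = v√(m/k) = 11.4 × √(0.337/5560) = 0.08875 m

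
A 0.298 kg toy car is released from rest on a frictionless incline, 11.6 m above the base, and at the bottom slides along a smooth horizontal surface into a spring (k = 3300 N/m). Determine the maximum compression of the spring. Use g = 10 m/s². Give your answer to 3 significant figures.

x = 0.145 m

Gravitational PE at the top equals spring PE at max compression: mgh = ½kx²
x = √(2mgh/k) = √(2 × 0.298 × 10 × 11.6 / 3300) = 0.1447 m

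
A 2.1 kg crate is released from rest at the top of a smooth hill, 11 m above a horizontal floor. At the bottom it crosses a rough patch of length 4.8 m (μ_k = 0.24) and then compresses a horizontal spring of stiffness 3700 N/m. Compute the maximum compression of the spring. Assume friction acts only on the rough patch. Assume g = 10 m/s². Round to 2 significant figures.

Initial energy: E₁ = mgh = (2.1)(10)(11) = 231.00 J
Friction removes W_f = μ_k mg d = (0.24)(2.1)(10)(4.8) = 24.19 J
Energy reaching the spring: E = 231.00 − 24.19 = 206.81 J
At max compression ½kx² = E ⇒ x = √(2E/k) = √(2 × 206.81/3700) = 0.3343 m

x = 0.33 m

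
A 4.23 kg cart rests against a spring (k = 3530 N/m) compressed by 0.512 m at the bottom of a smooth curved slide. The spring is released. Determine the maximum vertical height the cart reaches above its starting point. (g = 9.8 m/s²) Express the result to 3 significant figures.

h = 11.2 m

All spring PE becomes gravitational PE at the highest point: ½kx² = mgh
h = kx²/(2mg) = (3530)(0.512)²/(2 × 4.23 × 9.8) = 11.16 m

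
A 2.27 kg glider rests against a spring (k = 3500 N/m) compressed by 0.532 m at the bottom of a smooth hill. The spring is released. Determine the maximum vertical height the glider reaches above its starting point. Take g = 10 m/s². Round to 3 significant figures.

At maximum height the glider is at rest, so ½kx² = mgh
h = kx²/(2mg) = (3500)(0.532)²/(2 × 2.27 × 10) = 21.82 m

h = 21.8 m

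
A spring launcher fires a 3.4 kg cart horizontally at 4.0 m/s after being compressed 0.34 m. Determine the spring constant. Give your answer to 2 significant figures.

k = 470 N/m

½kx² = ½mv²
k = mv²/x² = (3.4)(4.0)²/(0.34)² = 470.6 N/m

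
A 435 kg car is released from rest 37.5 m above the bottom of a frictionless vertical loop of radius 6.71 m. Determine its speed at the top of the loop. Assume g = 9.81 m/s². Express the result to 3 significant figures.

Energy conservation: mgh = ½mv_top² + mg(2r)
v_top² = 2g(h − 2r) = 2(9.81)(37.5 − 13.42) = 472.4
v_top = 21.74 m/s

v = 21.7 m/s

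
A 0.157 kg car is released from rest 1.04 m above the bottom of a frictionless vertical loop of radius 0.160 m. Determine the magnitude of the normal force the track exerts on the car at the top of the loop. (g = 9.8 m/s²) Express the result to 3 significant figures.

Energy from release to top (height 2r): mgh = ½mv_top² + mg(2r)
v_top² = 2g(h − 2r) = 2(9.8)(1.04 − 0.3200) = 14.112 m²/s²
At the top, both N and weight point toward the centre: N + mg = mv_top²/r
N = m(v_top²/r − g) = 0.157(14.112/0.160 − 9.8) = 12.31 N

N = 12.3 N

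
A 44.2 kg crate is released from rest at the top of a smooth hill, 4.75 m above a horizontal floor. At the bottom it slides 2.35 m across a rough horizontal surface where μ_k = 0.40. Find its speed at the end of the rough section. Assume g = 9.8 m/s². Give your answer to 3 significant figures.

Energy bookkeeping (friction removes W_f = μ_k N d):
mgh = ½mv² + μ_k m g d
W_f = μ_k mg d = (0.40)(44.2)(9.8)(2.35) = 407.2 J
½mv² = mgh − W_f = 2057.5 − 407.2 = 1650.3 J
v = √(2 × 1650.3/44.2) = 8.642 m/s

v = 8.64 m/s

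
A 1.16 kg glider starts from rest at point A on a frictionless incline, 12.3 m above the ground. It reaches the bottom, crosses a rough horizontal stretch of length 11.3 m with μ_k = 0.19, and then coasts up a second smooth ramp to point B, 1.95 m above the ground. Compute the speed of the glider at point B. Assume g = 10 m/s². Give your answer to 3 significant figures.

v = 12.8 m/s

Energy at A: mgh₁ = (1.16)(10)(12.3) = 142.68 J
Friction loss: W_f = μ_k mg d = 24.91 J
At B: ½mv² + mgh₂ = mgh₁ − W_f
½mv² = 142.68 − 24.91 − 22.620 = 95.155 J
v = √(2 × 95.155/1.16) = 12.81 m/s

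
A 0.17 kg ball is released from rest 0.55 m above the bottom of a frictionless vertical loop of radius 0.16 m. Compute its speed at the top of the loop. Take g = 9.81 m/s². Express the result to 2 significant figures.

Energy conservation: mgh = ½mv_top² + mg(2r)
v_top² = 2g(h − 2r) = 2(9.81)(0.55 − 0.3200) = 4.513
v_top = 2.124 m/s

v = 2.1 m/s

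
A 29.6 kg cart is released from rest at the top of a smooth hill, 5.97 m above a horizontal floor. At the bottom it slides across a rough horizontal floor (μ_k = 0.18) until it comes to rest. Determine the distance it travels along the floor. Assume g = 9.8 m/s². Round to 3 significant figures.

Energy bookkeeping (friction removes W_f = μ_k N d):
At rest all PE has been dissipated by friction: mgh = μ_k m g d
d = h/μ_k = 5.97/0.18 = 33.17 m

d = 33.2 m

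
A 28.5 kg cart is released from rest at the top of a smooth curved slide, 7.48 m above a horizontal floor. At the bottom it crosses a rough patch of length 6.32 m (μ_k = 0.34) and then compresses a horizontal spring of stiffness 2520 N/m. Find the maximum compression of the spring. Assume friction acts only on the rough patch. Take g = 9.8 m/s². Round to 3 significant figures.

x = 1.09 m

Initial energy: E₁ = mgh = (28.5)(9.8)(7.48) = 2089.2 J
Friction removes W_f = μ_k mg d = (0.34)(28.5)(9.8)(6.32) = 600.2 J
Energy reaching the spring: E = 2089.2 − 600.2 = 1489.0 J
At max compression ½kx² = E ⇒ x = √(2E/k) = √(2 × 1489.0/2520) = 1.087 m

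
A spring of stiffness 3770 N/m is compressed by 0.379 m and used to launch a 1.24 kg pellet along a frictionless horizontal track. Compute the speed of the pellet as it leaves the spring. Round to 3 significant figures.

Spring PE converts entirely to kinetic energy: ½kx² = ½mv²
v = x√(k/m) = 0.379 × √(3770/1.24) = 20.90 m/s

v = 20.9 m/s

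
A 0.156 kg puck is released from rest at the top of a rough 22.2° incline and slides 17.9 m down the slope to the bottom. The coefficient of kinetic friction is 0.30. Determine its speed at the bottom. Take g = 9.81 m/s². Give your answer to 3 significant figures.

v = 5.93 m/s

Taking the bottom as reference, mgh = ½mv² + μ_k N L with h = L sinθ, N = mg cosθ:
mgh = mgL sinθ = (0.156)(9.81)(17.9)sin22.2° = 10.350 J
W_f = μ_k mg cosθ · L = (0.30)(0.156)(9.81)cos22.2°·17.9 = 7.609 J
½mv² = 10.350 − 7.609 = 2.7415 J
v = √(2 × 2.7415/0.156) = 5.929 m/s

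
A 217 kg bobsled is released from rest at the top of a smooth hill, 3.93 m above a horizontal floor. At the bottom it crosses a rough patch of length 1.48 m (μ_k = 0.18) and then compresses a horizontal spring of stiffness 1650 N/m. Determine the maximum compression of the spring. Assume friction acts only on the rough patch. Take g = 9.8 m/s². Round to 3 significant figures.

Initial energy: E₁ = mgh = (217)(9.8)(3.93) = 8357.5 J
Friction removes W_f = μ_k mg d = (0.18)(217)(9.8)(1.48) = 566.5 J
Energy reaching the spring: E = 8357.5 − 566.5 = 7791.0 J
At max compression ½kx² = E ⇒ x = √(2E/k) = √(2 × 7791.0/1650) = 3.073 m

x = 3.07 m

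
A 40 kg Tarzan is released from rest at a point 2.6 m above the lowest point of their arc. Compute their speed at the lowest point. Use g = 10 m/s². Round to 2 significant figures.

v = 7.2 m/s

Energy conservation between the two points: mgh = ½mv²
v = √(2gh) = √(2 × 10 × 2.6) = √52.000 = 7.211 m/s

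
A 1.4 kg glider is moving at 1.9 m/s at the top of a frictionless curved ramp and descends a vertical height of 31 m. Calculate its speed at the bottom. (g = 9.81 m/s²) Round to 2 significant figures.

By conservation of mechanical energy, ½mv₀² + mgh = ½mv²
The mass cancels from both sides.
v² = v₀² + 2gh = (1.9)² + 2(9.81)(31) = 611.83
v = √611.83 = 24.74 m/s

v = 25 m/s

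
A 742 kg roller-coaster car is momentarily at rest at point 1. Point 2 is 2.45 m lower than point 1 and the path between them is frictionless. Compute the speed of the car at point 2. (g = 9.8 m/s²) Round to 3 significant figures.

Mechanical energy is conserved (no friction): mgh = ½mv²
v = √(2gh) = √(2 × 9.8 × 2.45) = √48.020 = 6.930 m/s

v = 6.93 m/s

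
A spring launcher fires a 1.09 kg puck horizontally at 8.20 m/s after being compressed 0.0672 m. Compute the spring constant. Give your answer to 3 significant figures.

k = 16200 N/m

½kx² = ½mv²
k = mv²/x² = (1.09)(8.20)²/(0.0672)² = 16230 N/m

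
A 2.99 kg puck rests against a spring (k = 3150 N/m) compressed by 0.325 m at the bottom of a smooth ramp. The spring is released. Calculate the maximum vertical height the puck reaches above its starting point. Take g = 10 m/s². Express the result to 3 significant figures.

h = 5.56 m

At maximum height the puck is at rest, so ½kx² = mgh
h = kx²/(2mg) = (3150)(0.325)²/(2 × 2.99 × 10) = 5.564 m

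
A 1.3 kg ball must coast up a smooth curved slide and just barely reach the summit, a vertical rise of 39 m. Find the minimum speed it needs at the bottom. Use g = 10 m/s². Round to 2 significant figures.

v = 28 m/s

At the top it is momentarily at rest, so all KE converts to PE: ½mv² = mgh
v = √(2gh) = √(2 × 10 × 39) = 27.93 m/s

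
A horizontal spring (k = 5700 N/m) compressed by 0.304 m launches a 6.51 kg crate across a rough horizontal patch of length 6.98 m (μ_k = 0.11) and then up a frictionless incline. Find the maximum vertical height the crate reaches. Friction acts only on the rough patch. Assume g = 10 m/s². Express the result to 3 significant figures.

Spring energy: E₀ = ½kx² = ½(5700)(0.304)² = 263.39 J
Friction: W_f = μ_k mg d = (0.11)(6.51)(10)(6.98) = 49.98 J
Energy at base of ramp: E = 263.39 − 49.98 = 213.40 J
At max height all remaining energy is PE: mgh = E ⇒ h = E/(mg) = 213.40/(6.51 × 10) = 3.278 m

h = 3.28 m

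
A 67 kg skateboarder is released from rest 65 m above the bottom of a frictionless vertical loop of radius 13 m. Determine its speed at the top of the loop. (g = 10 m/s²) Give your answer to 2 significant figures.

v = 28 m/s

Energy conservation: mgh = ½mv_top² + mg(2r)
v_top² = 2g(h − 2r) = 2(10)(65 − 26.00) = 780.0
v_top = 27.93 m/s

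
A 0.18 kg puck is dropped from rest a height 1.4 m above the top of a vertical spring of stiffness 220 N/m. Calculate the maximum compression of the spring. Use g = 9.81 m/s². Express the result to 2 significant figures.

Measuring PE from the top of the relaxed spring, at max compression the puck has dropped H + x with zero KE, so:
mg(H + x) = ½kx²
½(220)x² − (0.18)(9.81)x − (0.18)(9.81)(1.4) = 0
110.0x² − 1.766x − 2.472 = 0
x = [1.766 + √(3.118 + 1087.7)]/(2 × 110.0) = 0.1582 m

x = 0.16 m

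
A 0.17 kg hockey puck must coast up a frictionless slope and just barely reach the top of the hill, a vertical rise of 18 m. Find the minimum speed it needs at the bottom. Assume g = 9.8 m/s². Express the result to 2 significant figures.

v = 19 m/s

At the top it is momentarily at rest, so all KE converts to PE: ½mv² = mgh
v = √(2gh) = √(2 × 9.8 × 18) = 18.78 m/s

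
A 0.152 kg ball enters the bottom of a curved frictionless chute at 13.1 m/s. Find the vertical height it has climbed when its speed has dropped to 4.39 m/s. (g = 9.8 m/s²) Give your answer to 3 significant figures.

h = 7.77 m

Energy balance between the two points: ½mv₁² = ½mv₂² + mgh
h = (v₁² − v₂²)/(2g) = (13.1² − 4.39²)/(2 × 9.8) = 7.772 m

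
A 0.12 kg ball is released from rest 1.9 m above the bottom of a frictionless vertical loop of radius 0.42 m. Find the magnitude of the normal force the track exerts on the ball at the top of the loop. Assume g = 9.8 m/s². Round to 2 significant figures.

N = 4.8 N

Energy from release to top (height 2r): mgh = ½mv_top² + mg(2r)
v_top² = 2g(h − 2r) = 2(9.8)(1.9 − 0.8400) = 20.776 m²/s²
At the top, both N and weight point toward the centre: N + mg = mv_top²/r
N = m(v_top²/r − g) = 0.12(20.776/0.42 − 9.8) = 4.760 N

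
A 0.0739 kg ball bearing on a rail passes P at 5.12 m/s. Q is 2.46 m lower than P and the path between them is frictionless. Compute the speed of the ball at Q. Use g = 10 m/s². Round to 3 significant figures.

Equating total energy at the two states: ½mv₀² + mgh = ½mv²
v² = v₀² + 2gh = (5.12)² + 2(10)(2.46) = 75.414
v = √75.414 = 8.684 m/s

v = 8.68 m/s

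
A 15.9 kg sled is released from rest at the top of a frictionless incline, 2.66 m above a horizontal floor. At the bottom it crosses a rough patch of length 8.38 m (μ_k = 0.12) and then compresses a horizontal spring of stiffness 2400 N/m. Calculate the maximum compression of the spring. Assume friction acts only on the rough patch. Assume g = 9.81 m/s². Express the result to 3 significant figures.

x = 0.464 m

Initial energy: E₁ = mgh = (15.9)(9.81)(2.66) = 414.90 J
Friction removes W_f = μ_k mg d = (0.12)(15.9)(9.81)(8.38) = 156.9 J
Energy reaching the spring: E = 414.90 − 156.9 = 258.05 J
At max compression ½kx² = E ⇒ x = √(2E/k) = √(2 × 258.05/2400) = 0.4637 m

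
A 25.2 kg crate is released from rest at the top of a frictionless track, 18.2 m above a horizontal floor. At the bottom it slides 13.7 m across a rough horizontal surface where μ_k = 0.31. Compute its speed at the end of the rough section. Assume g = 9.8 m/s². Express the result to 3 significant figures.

v = 16.5 m/s

Energy bookkeeping (friction removes W_f = μ_k N d):
mgh = ½mv² + μ_k m g d
W_f = μ_k mg d = (0.31)(25.2)(9.8)(13.7) = 1049 J
½mv² = mgh − W_f = 4494.7 − 1049 = 3445.8 J
v = √(2 × 3445.8/25.2) = 16.54 m/s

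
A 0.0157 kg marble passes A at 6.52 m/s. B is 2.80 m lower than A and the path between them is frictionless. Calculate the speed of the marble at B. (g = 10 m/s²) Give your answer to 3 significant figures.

v = 9.93 m/s

Equating total energy at the two states: ½mv₀² + mgh = ½mv²
The mass cancels from both sides.
v² = v₀² + 2gh = (6.52)² + 2(10)(2.80) = 98.510
v = √98.510 = 9.925 m/s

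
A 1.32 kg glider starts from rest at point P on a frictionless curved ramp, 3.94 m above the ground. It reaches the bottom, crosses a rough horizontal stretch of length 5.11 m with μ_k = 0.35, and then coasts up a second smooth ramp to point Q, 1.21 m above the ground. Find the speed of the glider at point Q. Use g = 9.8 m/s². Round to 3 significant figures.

Energy at P: mgh₁ = (1.32)(9.8)(3.94) = 50.968 J
Friction loss: W_f = μ_k mg d = 23.14 J
At Q: ½mv² + mgh₂ = mgh₁ − W_f
½mv² = 50.968 − 23.14 − 15.653 = 12.179 J
v = √(2 × 12.179/1.32) = 4.296 m/s

v = 4.30 m/s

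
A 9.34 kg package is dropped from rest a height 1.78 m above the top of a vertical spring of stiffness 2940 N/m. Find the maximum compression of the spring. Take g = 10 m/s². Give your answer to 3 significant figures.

x = 0.370 m

Take the reference level at the top of the uncompressed spring. At max compression the package has fallen H + x and is momentarily at rest:
mg(H + x) = ½kx²
½(2940)x² − (9.34)(10)x − (9.34)(10)(1.78) = 0
1470x² − 93.40x − 166.3 = 0
x = [93.40 + √(8724 + 977562)]/(2 × 1470) = 0.3696 m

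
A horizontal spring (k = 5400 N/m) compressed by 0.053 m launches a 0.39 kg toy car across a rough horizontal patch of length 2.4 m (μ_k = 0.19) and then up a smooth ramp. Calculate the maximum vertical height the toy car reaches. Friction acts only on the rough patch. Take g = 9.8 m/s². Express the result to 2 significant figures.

h = 1.5 m

Spring energy: E₀ = ½kx² = ½(5400)(0.053)² = 7.5843 J
Friction: W_f = μ_k mg d = (0.19)(0.39)(9.8)(2.4) = 1.743 J
Energy at base of ramp: E = 7.5843 − 1.743 = 5.8415 J
At max height all remaining energy is PE: mgh = E ⇒ h = E/(mg) = 5.8415/(0.39 × 9.8) = 1.528 m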